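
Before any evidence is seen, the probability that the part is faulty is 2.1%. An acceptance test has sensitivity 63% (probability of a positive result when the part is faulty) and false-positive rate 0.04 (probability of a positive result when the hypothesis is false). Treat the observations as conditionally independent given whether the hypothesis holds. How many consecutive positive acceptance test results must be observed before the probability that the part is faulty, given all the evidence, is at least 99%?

Prior odds: 0.021 ÷ 0.979 = 21/979.
Likelihood ratio of a positive result = 0.63/0.04 = 15.75.
Target odds: 0.99 ÷ 0.01 = 99.
Need (21/979) × 15.75ⁿ ≥ 99, i.e. 15.75ⁿ ≥ 32307/7.
15.75³ = 3906.984375 falls short of 32307/7 but 15.75⁴ = 15752961/256 reaches it, so n = 4.

4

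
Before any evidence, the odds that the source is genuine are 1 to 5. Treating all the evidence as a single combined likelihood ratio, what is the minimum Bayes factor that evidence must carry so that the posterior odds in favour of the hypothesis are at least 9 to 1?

45

Prior odds = 0.2.
Target odds = 9.
Required Bayes factor = 9 ÷ 0.2 = 45.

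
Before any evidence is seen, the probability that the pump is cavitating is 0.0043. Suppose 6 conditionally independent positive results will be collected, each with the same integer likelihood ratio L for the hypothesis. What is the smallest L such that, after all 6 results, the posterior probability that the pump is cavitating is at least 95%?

5

Prior odds = 0.0043/0.9957 = 43/9957.
Target odds = 0.95/0.05 = 19.
Need L⁶ ≥ 19 ÷ (43/9957) = 189183/43.
4⁶ = 4096 < 189183/43 ≤ 15625 = 5⁶, so L = 5.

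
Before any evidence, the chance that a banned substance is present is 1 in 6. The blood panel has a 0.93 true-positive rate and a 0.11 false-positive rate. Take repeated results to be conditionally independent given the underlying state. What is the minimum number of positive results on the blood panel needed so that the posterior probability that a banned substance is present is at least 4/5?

2

Prior odds: (1/6) ÷ (5/6) = 0.2.
Likelihood ratio of a positive result = 0.93/0.11 = 93/11.
Target posterior odds = 0.8/0.2 = 4.
Require (93/11)ⁿ ≥ 4 ÷ 0.2 = 20.
(93/11)¹ = 93/11 falls short of 20 but (93/11)² = 8649/121 reaches it, so n = 2.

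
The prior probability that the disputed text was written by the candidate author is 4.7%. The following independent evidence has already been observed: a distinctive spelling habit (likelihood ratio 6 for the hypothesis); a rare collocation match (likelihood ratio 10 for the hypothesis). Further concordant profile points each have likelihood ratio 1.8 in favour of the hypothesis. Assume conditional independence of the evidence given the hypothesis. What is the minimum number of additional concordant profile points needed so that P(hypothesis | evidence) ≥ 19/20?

4

Prior odds = 0.047/0.953 = 47/953.
Combined Bayes factor of the evidence already in hand = 6 × 10 = 60.
Odds after that evidence = (47/953) × 60 = 2820/953.
Target odds = 0.95/0.05 = 19.
Need 1.8ⁿ ≥ 19 ÷ (2820/953) = 18107/2820.
1.8³ = 5.832 falls short of 18107/2820 but 1.8⁴ = 10.4976 reaches it, so n = 4.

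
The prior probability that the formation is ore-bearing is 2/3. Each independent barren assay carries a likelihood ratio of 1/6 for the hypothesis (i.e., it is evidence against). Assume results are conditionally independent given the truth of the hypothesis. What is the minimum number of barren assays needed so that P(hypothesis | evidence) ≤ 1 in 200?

4

Prior odds: (2/3) ÷ (1/3) = 2.
Likelihood ratio per barren assay = 1/6.
Target odds: 0.005 ÷ 0.995 = 1/199.
Require (1/6)ⁿ ≤ 1/199 ÷ 2 = 1/398.
(1/6)³ = 1/216 is still above 1/398 but (1/6)⁴ = 1/1296 is at or below it, so n = 4.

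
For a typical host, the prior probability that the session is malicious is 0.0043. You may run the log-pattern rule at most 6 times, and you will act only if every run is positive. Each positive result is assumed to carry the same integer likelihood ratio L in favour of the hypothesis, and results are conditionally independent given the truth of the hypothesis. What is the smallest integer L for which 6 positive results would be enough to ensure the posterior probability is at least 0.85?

Prior odds = 0.0043/0.9957 = 43/9957.
Target odds = 0.85/0.15 = 17/3.
Need L⁶ ≥ 17/3 ÷ (43/9957) = 56423/43.
3⁶ = 729 < 56423/43 ≤ 4096 = 4⁶, so L = 4.

4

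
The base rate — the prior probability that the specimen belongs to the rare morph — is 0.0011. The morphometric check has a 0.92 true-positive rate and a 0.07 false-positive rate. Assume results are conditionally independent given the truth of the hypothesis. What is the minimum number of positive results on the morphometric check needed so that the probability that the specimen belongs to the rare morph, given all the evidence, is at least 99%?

Prior odds = 0.0011/0.9989 = 11/9989.
Likelihood ratio of a positive result = 0.92/0.07 = 92/7.
Target odds: 0.99 ÷ 0.01 = 99.
Need (11/9989) × (92/7)ⁿ ≥ 99, i.e. (92/7)ⁿ ≥ 89901.
(92/7)⁴ = 71639296/2401 falls short of 89901 but (92/7)⁵ ≈392147 reaches it, so n = 5.

5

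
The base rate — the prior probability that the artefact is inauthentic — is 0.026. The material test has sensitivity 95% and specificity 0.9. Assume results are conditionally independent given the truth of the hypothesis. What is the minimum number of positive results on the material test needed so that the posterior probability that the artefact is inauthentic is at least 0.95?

3

Prior odds: 0.026 ÷ 0.974 = 13/487.
False-positive rate = 1 − 0.9 = 0.1; likelihood ratio of a positive = 0.95/0.1 = 9.5.
Target posterior odds = 0.95/0.05 = 19.
Require 9.5ⁿ ≥ 19 ÷ (13/487) = 9253/13.
9.5² = 90.25 falls short of 9253/13 but 9.5³ = 857.375 reaches it, so n = 3.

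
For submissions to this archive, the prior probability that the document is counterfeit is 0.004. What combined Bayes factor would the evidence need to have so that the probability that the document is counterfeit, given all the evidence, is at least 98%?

Prior odds = 0.004/0.996 = 1/249.
Target odds = 0.98/0.02 = 49.
Required Bayes factor = 49 ÷ (1/249) = 12201.

12201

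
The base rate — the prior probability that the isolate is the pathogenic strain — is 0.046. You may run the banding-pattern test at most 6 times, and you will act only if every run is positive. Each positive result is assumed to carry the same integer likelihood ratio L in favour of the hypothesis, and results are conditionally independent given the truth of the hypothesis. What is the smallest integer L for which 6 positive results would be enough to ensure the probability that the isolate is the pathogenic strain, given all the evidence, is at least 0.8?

3

Prior odds = 0.046/0.954 = 23/477.
Target odds = 0.8/0.2 = 4.
Need L⁶ ≥ 4 ÷ (23/477) = 1908/23.
2⁶ = 64 < 1908/23 ≤ 729 = 3⁶, so L = 3.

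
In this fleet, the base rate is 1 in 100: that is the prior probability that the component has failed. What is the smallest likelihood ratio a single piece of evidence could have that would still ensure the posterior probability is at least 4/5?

396

Prior odds = 0.01/0.99 = 1/99.
Target odds = 0.8/0.2 = 4.
Required Bayes factor = 4 ÷ (1/99) = 396.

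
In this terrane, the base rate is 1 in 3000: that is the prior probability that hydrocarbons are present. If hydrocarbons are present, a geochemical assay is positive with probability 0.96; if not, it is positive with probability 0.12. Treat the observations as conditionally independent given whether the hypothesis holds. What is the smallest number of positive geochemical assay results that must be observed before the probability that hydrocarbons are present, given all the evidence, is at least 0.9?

Prior odds: (1/3000) ÷ (2999/3000) = 1/2999.
Likelihood ratio of a positive = 0.96/0.12 = 8.
Target odds: 0.9 ÷ 0.1 = 9.
Need (1/2999) × 8ⁿ ≥ 9, i.e. 8ⁿ ≥ 26991.
8⁴ = 4096 falls short of 26991 but 8⁵ = 32768 reaches it, so n = 5.

5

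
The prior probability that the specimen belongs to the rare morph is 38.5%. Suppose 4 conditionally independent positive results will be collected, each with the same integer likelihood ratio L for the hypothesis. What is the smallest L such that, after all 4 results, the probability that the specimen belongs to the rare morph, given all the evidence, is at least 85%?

Prior odds = 0.385/0.615 = 77/123.
Target odds = 0.85/0.15 = 17/3.
Need L⁴ ≥ 17/3 ÷ (77/123) = 697/77.
1⁴ = 1 < 697/77 ≤ 16 = 2⁴, so L = 2.

2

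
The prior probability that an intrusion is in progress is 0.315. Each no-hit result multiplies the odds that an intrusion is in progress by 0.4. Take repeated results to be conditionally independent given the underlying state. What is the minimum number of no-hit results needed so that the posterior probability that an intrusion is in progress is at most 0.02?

Prior odds = 0.315/0.685 = 63/137.
Likelihood ratio per no-hit result = 0.4.
Target posterior odds = 0.02/0.98 = 1/49.
Require 0.4ⁿ ≤ 1/49 ÷ (63/137) = 137/3087.
0.4³ = 0.064 is still above 137/3087 but 0.4⁴ = 0.0256 is at or below it, so n = 4.

4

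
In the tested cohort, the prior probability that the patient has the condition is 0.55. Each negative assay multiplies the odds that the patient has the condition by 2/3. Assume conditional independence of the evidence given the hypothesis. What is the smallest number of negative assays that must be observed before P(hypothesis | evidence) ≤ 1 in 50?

11

Prior odds: 0.55 ÷ 0.45 = 11/9.
Likelihood ratio per negative assay = 2/3.
Target posterior odds = 0.02/0.98 = 1/49.
Require (2/3)ⁿ ≤ 1/49 ÷ (11/9) = 9/539.
(2/3)¹⁰ = 1024/59049 is still above 9/539 but (2/3)¹¹ = 2048/177147 is at or below it, so n = 11.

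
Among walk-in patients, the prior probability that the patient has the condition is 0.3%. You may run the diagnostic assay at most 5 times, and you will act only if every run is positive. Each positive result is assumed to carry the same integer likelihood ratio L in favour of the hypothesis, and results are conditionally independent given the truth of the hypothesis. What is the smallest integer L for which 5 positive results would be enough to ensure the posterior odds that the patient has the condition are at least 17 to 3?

5

Prior odds = 0.003/0.997 = 3/997.
Target odds = 17/3.
Need L⁵ ≥ 17/3 ÷ (3/997) = 16949/9.
4⁵ = 1024 < 16949/9 ≤ 3125 = 5⁵, so L = 5.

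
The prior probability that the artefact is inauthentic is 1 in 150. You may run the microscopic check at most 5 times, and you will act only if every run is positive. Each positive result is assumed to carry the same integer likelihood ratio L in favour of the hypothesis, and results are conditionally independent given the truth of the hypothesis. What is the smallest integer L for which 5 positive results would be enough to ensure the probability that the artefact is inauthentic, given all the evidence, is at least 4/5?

Prior odds = (1/150)/(149/150) = 1/149.
Target odds = 0.8/0.2 = 4.
Need L⁵ ≥ 4 ÷ (1/149) = 596.
3⁵ = 243 < 596 ≤ 1024 = 4⁵, so L = 4.

4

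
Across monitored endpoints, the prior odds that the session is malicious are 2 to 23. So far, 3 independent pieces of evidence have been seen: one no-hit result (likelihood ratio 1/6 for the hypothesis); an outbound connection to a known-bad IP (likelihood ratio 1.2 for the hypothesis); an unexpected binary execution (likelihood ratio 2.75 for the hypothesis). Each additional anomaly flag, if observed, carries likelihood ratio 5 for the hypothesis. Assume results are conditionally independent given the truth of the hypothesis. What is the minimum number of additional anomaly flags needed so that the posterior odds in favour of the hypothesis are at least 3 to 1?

Prior odds = 2/23.
Combined Bayes factor of the evidence already in hand = (1/6) × 1.2 × 2.75 = 0.55.
Odds after that evidence = (2/23) × 0.55 = 11/230.
Target odds = 3.
Need 5ⁿ ≥ 3 ÷ (11/230) = 690/11.
5² = 25 falls short of 690/11 but 5³ = 125 reaches it, so n = 3.

3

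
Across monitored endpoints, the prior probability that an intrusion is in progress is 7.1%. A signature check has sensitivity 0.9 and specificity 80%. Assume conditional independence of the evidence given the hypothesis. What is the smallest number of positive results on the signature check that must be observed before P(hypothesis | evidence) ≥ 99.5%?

Prior odds: 0.071 ÷ 0.929 = 71/929.
False-positive rate = 1 − 0.8 = 0.2; likelihood ratio of a positive = 0.9/0.2 = 4.5.
Target odds: 0.995 ÷ 0.005 = 199.
Require 4.5ⁿ ≥ 199 ÷ (71/929) = 184871/71.
4.5⁵ = 1845.28125 falls short of 184871/71 but 4.5⁶ = 8303.765625 reaches it, so n = 6.

6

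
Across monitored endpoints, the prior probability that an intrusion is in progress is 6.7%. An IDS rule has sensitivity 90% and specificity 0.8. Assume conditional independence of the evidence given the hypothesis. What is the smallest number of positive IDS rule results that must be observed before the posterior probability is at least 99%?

5

Prior odds: 0.067 ÷ 0.933 = 67/933.
False-positive rate = 1 − 0.8 = 0.2; likelihood ratio of a positive = 0.9/0.2 = 4.5.
Target odds: 0.99 ÷ 0.01 = 99.
Require 4.5ⁿ ≥ 99 ÷ (67/933) = 92367/67.
4.5⁴ = 410.0625 falls short of 92367/67 but 4.5⁵ = 1845.28125 reaches it, so n = 5.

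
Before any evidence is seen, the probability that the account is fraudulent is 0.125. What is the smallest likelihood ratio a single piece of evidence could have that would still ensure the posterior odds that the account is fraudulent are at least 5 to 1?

Prior odds = 0.125/0.875 = 1/7.
Target odds = 5.
Required Bayes factor = 5 ÷ (1/7) = 35.

35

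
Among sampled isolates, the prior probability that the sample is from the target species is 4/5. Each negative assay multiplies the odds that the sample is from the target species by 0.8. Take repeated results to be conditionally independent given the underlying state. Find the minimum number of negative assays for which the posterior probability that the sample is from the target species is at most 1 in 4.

Prior odds = 0.8/0.2 = 4.
Likelihood ratio per negative assay = 0.8.
Target posterior odds = 0.25/0.75 = 1/3.
Need 4 × 0.8ⁿ ≤ 1/3, i.e. 0.8ⁿ ≤ 1/12.
0.8¹¹ = 4194304/48828125 is still above 1/12 but 0.8¹² = 16777216/244140625 is at or below it, so n = 12.

12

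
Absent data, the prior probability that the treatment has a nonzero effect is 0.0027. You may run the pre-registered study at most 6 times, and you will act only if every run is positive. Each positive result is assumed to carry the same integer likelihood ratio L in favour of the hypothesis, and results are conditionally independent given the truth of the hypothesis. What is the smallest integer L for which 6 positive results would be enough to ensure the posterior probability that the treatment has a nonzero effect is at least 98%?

6

Prior odds = 0.0027/0.9973 = 27/9973.
Target odds = 0.98/0.02 = 49.
Need L⁶ ≥ 49 ÷ (27/9973) = 488677/27.
5⁶ = 15625 < 488677/27 ≤ 46656 = 6⁶, so L = 6.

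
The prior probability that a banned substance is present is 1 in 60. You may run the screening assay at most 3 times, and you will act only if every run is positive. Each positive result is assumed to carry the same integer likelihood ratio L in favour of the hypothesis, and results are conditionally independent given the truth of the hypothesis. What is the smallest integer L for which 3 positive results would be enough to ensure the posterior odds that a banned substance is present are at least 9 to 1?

9

Prior odds = (1/60)/(59/60) = 1/59.
Target odds = 9.
Need L³ ≥ 9 ÷ (1/59) = 531.
8³ = 512 < 531 ≤ 729 = 9³, so L = 9.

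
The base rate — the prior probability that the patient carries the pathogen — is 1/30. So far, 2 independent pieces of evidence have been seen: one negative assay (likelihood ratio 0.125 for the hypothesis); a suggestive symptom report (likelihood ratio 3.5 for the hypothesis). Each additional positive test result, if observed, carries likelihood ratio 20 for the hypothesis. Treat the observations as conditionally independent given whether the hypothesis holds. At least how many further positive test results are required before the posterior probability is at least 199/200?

Prior odds = (1/30)/(29/30) = 1/29.
Combined Bayes factor of the evidence already in hand = 0.125 × 3.5 = 0.4375.
Odds after that evidence = (1/29) × 0.4375 = 7/464.
Target odds = 0.995/0.005 = 199.
Need 20ⁿ ≥ 199 ÷ (7/464) = 92336/7.
20³ = 8000 falls short of 92336/7 but 20⁴ = 160000 reaches it, so n = 4.

4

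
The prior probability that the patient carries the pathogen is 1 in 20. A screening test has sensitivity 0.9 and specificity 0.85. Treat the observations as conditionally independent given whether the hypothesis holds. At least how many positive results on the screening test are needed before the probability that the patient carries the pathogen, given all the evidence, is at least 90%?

Prior odds: 0.05 ÷ 0.95 = 1/19.
False-positive rate = 1 − 0.85 = 0.15; likelihood ratio of a positive = 0.9/0.15 = 6.
Target odds: 0.9 ÷ 0.1 = 9.
Require 6ⁿ ≥ 9 ÷ (1/19) = 171.
6² = 36 falls short of 171 but 6³ = 216 reaches it, so n = 3.

3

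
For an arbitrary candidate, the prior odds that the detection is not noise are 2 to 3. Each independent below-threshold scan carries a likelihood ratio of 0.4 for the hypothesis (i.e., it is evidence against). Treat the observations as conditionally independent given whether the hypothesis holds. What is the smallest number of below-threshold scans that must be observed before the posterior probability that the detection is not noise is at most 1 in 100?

5

Prior odds = 2/3.
Likelihood ratio per below-threshold scan = 0.4.
Target odds: 0.01 ÷ 0.99 = 1/99.
Require 0.4ⁿ ≤ 1/99 ÷ (2/3) = 1/66.
0.4⁴ = 0.0256 is still above 1/66 but 0.4⁵ = 0.01024 is at or below it, so n = 5.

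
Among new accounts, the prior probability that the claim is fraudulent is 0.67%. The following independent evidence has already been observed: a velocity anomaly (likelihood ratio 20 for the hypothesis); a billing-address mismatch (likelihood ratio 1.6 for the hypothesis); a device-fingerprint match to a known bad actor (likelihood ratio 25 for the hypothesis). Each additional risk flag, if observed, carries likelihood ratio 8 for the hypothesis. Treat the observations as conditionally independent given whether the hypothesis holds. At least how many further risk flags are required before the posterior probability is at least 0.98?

2

Prior odds = 0.0067/0.9933 = 67/9933.
Combined Bayes factor of the evidence already in hand = 20 × 1.6 × 25 = 800.
Odds after that evidence = (67/9933) × 800 = 53600/9933.
Target odds = 0.98/0.02 = 49.
Need 8ⁿ ≥ 49 ÷ (53600/9933) = 486717/53600.
8¹ = 8 falls short of 486717/53600 but 8² = 64 reaches it, so n = 2.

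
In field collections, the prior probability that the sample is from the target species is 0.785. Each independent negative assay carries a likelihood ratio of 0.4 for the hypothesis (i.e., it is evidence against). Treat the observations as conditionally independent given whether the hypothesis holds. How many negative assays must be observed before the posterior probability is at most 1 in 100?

7

Prior odds = 0.785/0.215 = 157/43.
Likelihood ratio per negative assay = 0.4.
Target odds: 0.01 ÷ 0.99 = 1/99.
Need (157/43) × 0.4ⁿ ≤ 1/99, i.e. 0.4ⁿ ≤ 43/15543.
0.4⁶ = 64/15625 is still above 43/15543 but 0.4⁷ = 128/78125 is at or below it, so n = 7.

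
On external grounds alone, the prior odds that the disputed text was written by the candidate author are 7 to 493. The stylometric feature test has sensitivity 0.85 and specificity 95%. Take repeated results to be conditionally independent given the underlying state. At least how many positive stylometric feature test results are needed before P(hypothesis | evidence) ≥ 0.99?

Prior odds = 7/493.
False-positive rate = 1 − 0.95 = 0.05; likelihood ratio of a positive = 0.85/0.05 = 17.
Target posterior odds = 0.99/0.01 = 99.
Require 17ⁿ ≥ 99 ÷ (7/493) = 48807/7.
17³ = 4913 falls short of 48807/7 but 17⁴ = 83521 reaches it, so n = 4.

4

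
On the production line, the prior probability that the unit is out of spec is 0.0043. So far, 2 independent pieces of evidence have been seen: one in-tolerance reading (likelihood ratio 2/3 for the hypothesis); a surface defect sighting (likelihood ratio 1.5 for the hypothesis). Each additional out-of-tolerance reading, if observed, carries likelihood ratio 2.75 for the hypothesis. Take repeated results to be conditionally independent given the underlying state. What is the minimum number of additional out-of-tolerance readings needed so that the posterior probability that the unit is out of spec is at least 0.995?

11

Prior odds = 0.0043/0.9957 = 43/9957.
Combined Bayes factor of the evidence already in hand = (2/3) × 1.5 = 1.
Odds after that evidence = (43/9957) × 1 = 43/9957.
Target odds = 0.995/0.005 = 199.
Need 2.75ⁿ ≥ 199 ÷ (43/9957) = 1981443/43.
2.75¹⁰ ≈24735.9 falls short of 1981443/43 but 2.75¹¹ ≈68023.6 reaches it, so n = 11.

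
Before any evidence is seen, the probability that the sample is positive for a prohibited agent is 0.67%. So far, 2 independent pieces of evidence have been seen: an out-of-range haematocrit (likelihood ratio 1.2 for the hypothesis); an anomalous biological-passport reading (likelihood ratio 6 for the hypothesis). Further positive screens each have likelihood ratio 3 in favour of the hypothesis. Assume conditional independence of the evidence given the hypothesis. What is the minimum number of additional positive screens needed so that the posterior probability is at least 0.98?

Prior odds = 0.0067/0.9933 = 67/9933.
Combined Bayes factor of the evidence already in hand = 1.2 × 6 = 7.2.
Odds after that evidence = (67/9933) × 7.2 = 804/16555.
Target odds = 0.98/0.02 = 49.
Need 3ⁿ ≥ 49 ÷ (804/16555) = 811195/804.
3⁶ = 729 falls short of 811195/804 but 3⁷ = 2187 reaches it, so n = 7.

7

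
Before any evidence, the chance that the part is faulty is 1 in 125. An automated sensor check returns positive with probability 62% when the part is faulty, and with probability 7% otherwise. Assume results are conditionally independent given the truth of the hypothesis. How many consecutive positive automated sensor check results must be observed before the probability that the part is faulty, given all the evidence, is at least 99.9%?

6

Prior odds = 0.008/0.992 = 1/124.
Likelihood ratio of a positive result = 0.62/0.07 = 62/7.
Target odds: 0.999 ÷ 0.001 = 999.
Require (62/7)ⁿ ≥ 999 ÷ (1/124) = 123876.
(62/7)⁵ = 916132832/16807 falls short of 123876 but (62/7)⁶ ≈482794 reaches it, so n = 6.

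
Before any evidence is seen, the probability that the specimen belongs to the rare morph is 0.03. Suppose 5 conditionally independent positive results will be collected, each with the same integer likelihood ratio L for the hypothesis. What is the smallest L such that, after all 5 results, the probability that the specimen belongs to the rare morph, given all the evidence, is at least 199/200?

Prior odds = 0.03/0.97 = 3/97.
Target odds = 0.995/0.005 = 199.
Need L⁵ ≥ 199 ÷ (3/97) = 19303/3.
5⁵ = 3125 < 19303/3 ≤ 7776 = 6⁵, so L = 6.

6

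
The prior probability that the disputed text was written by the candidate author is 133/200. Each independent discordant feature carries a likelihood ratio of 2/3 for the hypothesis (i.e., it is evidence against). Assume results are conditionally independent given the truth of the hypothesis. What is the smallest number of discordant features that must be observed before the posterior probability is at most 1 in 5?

6

Prior odds = 0.665/0.335 = 133/67.
Likelihood ratio per discordant feature = 2/3.
Target odds: 0.2 ÷ 0.8 = 0.25.
Need (133/67) × (2/3)ⁿ ≤ 0.25, i.e. (2/3)ⁿ ≤ 67/532.
(2/3)⁵ = 32/243 is still above 67/532 but (2/3)⁶ = 64/729 is at or below it, so n = 6.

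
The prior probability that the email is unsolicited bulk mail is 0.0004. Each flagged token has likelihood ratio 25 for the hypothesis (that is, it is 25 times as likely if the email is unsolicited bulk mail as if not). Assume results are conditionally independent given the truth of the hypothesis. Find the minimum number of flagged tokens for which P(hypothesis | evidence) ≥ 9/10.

Prior odds = 0.0004/0.9996 = 1/2499.
Likelihood ratio per flagged token = 25.
Target odds: 0.9 ÷ 0.1 = 9.
Need (1/2499) × 25ⁿ ≥ 9, i.e. 25ⁿ ≥ 22491.
25³ = 15625 falls short of 22491 but 25⁴ = 390625 reaches it, so n = 4.

4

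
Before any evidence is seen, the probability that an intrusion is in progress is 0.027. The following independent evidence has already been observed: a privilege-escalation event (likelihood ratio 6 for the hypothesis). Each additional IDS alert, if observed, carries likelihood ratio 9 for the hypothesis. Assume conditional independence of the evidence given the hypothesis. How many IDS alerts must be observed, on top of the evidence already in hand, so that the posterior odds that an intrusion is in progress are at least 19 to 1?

3

Prior odds = 0.027/0.973 = 27/973.
Bayes factor of the evidence already in hand = 6.
Odds after that evidence = (27/973) × 6 = 162/973.
Target odds = 19.
Need 9ⁿ ≥ 19 ÷ (162/973) = 18487/162.
9² = 81 falls short of 18487/162 but 9³ = 729 reaches it, so n = 3.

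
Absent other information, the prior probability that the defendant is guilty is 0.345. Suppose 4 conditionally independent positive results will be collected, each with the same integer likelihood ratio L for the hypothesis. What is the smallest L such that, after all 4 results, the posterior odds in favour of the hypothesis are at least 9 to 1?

3

Prior odds = 0.345/0.655 = 69/131.
Target odds = 9.
Need L⁴ ≥ 9 ÷ (69/131) = 393/23.
2⁴ = 16 < 393/23 ≤ 81 = 3⁴, so L = 3.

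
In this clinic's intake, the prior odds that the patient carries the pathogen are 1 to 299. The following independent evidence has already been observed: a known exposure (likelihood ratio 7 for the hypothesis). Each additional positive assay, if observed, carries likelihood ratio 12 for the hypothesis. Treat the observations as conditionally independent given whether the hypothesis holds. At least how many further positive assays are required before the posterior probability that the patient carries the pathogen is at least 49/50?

4

Prior odds = 1/299.
Bayes factor of the evidence already in hand = 7.
Odds after that evidence = (1/299) × 7 = 7/299.
Target odds = 0.98/0.02 = 49.
Need 12ⁿ ≥ 49 ÷ (7/299) = 2093.
12³ = 1728 falls short of 2093 but 12⁴ = 20736 reaches it, so n = 4.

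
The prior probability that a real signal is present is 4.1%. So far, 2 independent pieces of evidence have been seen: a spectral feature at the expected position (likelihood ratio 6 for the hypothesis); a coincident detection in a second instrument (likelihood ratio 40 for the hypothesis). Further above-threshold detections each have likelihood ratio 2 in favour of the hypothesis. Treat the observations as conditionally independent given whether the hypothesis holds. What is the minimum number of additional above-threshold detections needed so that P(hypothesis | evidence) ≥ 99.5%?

Prior odds = 0.041/0.959 = 41/959.
Combined Bayes factor of the evidence already in hand = 6 × 40 = 240.
Odds after that evidence = (41/959) × 240 = 9840/959.
Target odds = 0.995/0.005 = 199.
Need 2ⁿ ≥ 199 ÷ (9840/959) = 190841/9840.
2⁴ = 16 falls short of 190841/9840 but 2⁵ = 32 reaches it, so n = 5.

5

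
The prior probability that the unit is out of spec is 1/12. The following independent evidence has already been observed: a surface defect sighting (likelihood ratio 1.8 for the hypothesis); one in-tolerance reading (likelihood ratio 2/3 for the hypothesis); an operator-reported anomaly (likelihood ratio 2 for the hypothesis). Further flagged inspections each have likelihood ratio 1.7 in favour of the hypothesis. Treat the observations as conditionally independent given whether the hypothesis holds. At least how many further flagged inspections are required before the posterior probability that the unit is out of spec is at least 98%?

Prior odds = (1/12)/(11/12) = 1/11.
Combined Bayes factor of the evidence already in hand = 1.8 × (2/3) × 2 = 2.4.
Odds after that evidence = (1/11) × 2.4 = 12/55.
Target odds = 0.98/0.02 = 49.
Need 1.7ⁿ ≥ 49 ÷ (12/55) = 2695/12.
1.7¹⁰ ≈201.599 falls short of 2695/12 but 1.7¹¹ ≈342.719 reaches it, so n = 11.

11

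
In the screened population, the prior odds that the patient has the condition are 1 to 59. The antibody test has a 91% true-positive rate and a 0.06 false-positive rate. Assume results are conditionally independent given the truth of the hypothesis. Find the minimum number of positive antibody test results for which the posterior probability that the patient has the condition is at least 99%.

Prior odds = 1/59.
Likelihood ratio of a positive result = 0.91/0.06 = 91/6.
Target posterior odds = 0.99/0.01 = 99.
Require (91/6)ⁿ ≥ 99 ÷ (1/59) = 5841.
(91/6)³ = 753571/216 falls short of 5841 but (91/6)⁴ = 68574961/1296 reaches it, so n = 4.

4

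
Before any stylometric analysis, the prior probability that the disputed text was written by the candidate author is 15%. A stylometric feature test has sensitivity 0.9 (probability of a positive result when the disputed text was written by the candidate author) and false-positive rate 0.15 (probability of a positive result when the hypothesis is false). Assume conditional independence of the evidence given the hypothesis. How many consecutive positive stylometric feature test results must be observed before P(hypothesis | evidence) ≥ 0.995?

4

Prior odds: 0.15 ÷ 0.85 = 3/17.
Likelihood ratio of a positive result = 0.9/0.15 = 6.
Target odds: 0.995 ÷ 0.005 = 199.
Need (3/17) × 6ⁿ ≥ 199, i.e. 6ⁿ ≥ 3383/3.
6³ = 216 falls short of 3383/3 but 6⁴ = 1296 reaches it, so n = 4.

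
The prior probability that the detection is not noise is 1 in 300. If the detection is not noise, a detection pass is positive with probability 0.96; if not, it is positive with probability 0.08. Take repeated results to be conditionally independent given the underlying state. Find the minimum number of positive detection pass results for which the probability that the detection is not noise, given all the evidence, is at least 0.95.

Prior odds = (1/300)/(299/300) = 1/299.
Likelihood ratio of a positive = 0.96/0.08 = 12.
Target odds: 0.95 ÷ 0.05 = 19.
Require 12ⁿ ≥ 19 ÷ (1/299) = 5681.
12³ = 1728 falls short of 5681 but 12⁴ = 20736 reaches it, so n = 4.

4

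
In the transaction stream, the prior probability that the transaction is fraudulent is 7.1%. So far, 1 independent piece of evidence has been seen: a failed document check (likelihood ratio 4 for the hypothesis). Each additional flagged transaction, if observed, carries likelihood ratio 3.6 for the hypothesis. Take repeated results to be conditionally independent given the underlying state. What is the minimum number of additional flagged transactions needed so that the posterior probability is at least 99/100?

5

Prior odds = 0.071/0.929 = 71/929.
Bayes factor of the evidence already in hand = 4.
Odds after that evidence = (71/929) × 4 = 284/929.
Target odds = 0.99/0.01 = 99.
Need 3.6ⁿ ≥ 99 ÷ (284/929) = 91971/284.
3.6⁴ = 167.9616 falls short of 91971/284 but 3.6⁵ = 604.66176 reaches it, so n = 5.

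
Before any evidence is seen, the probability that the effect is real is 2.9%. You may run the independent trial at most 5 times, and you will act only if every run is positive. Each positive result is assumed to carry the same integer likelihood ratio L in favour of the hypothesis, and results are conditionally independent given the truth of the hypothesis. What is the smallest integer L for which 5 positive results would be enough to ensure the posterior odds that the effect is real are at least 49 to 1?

5

Prior odds = 0.029/0.971 = 29/971.
Target odds = 49.
Need L⁵ ≥ 49 ÷ (29/971) = 47579/29.
4⁵ = 1024 < 47579/29 ≤ 3125 = 5⁵, so L = 5.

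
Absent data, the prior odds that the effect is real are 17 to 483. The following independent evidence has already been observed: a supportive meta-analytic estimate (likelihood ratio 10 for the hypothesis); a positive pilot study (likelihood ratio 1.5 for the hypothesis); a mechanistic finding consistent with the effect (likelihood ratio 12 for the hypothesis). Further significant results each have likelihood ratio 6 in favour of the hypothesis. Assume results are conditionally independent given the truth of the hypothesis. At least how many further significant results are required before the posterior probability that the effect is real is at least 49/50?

2

Prior odds = 17/483.
Combined Bayes factor of the evidence already in hand = 10 × 1.5 × 12 = 180.
Odds after that evidence = (17/483) × 180 = 1020/161.
Target odds = 0.98/0.02 = 49.
Need 6ⁿ ≥ 49 ÷ (1020/161) = 7889/1020.
6¹ = 6 falls short of 7889/1020 but 6² = 36 reaches it, so n = 2.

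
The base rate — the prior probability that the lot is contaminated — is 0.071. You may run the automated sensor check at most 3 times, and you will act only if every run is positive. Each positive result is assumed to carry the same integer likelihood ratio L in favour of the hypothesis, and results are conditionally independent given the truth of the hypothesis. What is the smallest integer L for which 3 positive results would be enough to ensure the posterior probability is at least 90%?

Prior odds = 0.071/0.929 = 71/929.
Target odds = 0.9/0.1 = 9.
Need L³ ≥ 9 ÷ (71/929) = 8361/71.
4³ = 64 < 8361/71 ≤ 125 = 5³, so L = 5.

5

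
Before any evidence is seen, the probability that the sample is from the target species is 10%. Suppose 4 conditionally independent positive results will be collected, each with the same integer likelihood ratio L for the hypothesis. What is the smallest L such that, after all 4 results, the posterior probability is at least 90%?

3

Prior odds = 0.1/0.9 = 1/9.
Target odds = 0.9/0.1 = 9.
Need L⁴ ≥ 9 ÷ (1/9) = 81.
2⁴ = 16 < 81 ≤ 81 = 3⁴, so L = 3.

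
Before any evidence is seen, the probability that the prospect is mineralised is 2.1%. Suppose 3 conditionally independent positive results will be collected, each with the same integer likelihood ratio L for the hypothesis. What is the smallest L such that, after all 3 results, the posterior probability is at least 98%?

14

Prior odds = 0.021/0.979 = 21/979.
Target odds = 0.98/0.02 = 49.
Need L³ ≥ 49 ÷ (21/979) = 6853/3.
13³ = 2197 < 6853/3 ≤ 2744 = 14³, so L = 14.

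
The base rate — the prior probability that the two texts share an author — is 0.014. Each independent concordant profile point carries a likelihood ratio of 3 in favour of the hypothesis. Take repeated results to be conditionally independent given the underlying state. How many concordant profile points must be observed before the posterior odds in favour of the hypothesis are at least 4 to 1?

Prior odds: 0.014 ÷ 0.986 = 7/493.
Likelihood ratio per concordant profile point = 3.
Target odds = 4.
Need (7/493) × 3ⁿ ≥ 4, i.e. 3ⁿ ≥ 1972/7.
3⁵ = 243 falls short of 1972/7 but 3⁶ = 729 reaches it, so n = 6.

6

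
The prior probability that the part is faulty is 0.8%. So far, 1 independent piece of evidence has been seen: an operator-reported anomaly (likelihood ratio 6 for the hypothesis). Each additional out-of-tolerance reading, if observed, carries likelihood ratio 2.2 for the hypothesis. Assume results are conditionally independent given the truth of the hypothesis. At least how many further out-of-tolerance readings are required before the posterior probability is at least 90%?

Prior odds = 0.008/0.992 = 1/124.
Bayes factor of the evidence already in hand = 6.
Odds after that evidence = (1/124) × 6 = 3/62.
Target odds = 0.9/0.1 = 9.
Need 2.2ⁿ ≥ 9 ÷ (3/62) = 186.
2.2⁶ = 1771561/15625 falls short of 186 but 2.2⁷ = 19487171/78125 reaches it, so n = 7.

7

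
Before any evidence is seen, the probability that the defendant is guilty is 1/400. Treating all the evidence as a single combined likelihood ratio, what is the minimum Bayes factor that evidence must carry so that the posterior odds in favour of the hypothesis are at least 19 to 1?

Prior odds = 0.0025/0.9975 = 1/399.
Target odds = 19.
Required Bayes factor = 19 ÷ (1/399) = 7581.

7581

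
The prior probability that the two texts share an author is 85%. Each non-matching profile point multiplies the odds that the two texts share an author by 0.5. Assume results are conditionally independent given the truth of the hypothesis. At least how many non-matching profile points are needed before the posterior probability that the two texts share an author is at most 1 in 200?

Prior odds = 0.85/0.15 = 17/3.
Likelihood ratio per non-matching profile point = 0.5.
Target posterior odds = 0.005/0.995 = 1/199.
Need (17/3) × 0.5ⁿ ≤ 1/199, i.e. 0.5ⁿ ≤ 3/3383.
0.5¹⁰ = 1/1024 is still above 3/3383 but 0.5¹¹ = 1/2048 is at or below it, so n = 11.

11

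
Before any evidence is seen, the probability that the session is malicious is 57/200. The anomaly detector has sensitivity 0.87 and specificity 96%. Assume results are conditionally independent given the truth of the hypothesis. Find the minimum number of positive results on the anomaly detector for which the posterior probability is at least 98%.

Prior odds = 0.285/0.715 = 57/143.
False-positive rate = 1 − 0.96 = 0.04; likelihood ratio of a positive = 0.87/0.04 = 21.75.
Target odds: 0.98 ÷ 0.02 = 49.
Need (57/143) × 21.75ⁿ ≥ 49, i.e. 21.75ⁿ ≥ 7007/57.
21.75¹ = 21.75 falls short of 7007/57 but 21.75² = 473.0625 reaches it, so n = 2.

2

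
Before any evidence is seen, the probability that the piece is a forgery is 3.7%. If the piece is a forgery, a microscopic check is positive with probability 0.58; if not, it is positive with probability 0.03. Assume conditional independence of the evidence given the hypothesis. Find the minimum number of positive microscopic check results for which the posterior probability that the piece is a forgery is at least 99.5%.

Prior odds = 0.037/0.963 = 37/963.
Likelihood ratio of a positive = 0.58/0.03 = 58/3.
Target posterior odds = 0.995/0.005 = 199.
Need (37/963) × (58/3)ⁿ ≥ 199, i.e. (58/3)ⁿ ≥ 191637/37.
(58/3)² = 3364/9 falls short of 191637/37 but (58/3)³ = 195112/27 reaches it, so n = 3.

3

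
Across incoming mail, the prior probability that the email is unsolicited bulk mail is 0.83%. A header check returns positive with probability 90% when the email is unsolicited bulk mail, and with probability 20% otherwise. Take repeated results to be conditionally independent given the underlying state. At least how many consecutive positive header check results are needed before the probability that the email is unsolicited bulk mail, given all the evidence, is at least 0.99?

7

Prior odds = 0.0083/0.9917 = 83/9917.
Likelihood ratio of a positive result = 0.9/0.2 = 4.5.
Target odds: 0.99 ÷ 0.01 = 99.
Need (83/9917) × 4.5ⁿ ≥ 99, i.e. 4.5ⁿ ≥ 981783/83.
4.5⁶ = 8303.765625 falls short of 981783/83 but 4.5⁷ = 4782969/128 reaches it, so n = 7.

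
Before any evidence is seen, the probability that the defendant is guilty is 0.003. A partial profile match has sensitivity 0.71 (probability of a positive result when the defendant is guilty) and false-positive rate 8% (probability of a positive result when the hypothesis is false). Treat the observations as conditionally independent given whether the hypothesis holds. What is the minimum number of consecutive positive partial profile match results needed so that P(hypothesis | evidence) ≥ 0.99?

5

Prior odds = 0.003/0.997 = 3/997.
Likelihood ratio of a positive result = 0.71/0.08 = 8.875.
Target posterior odds = 0.99/0.01 = 99.
Need (3/997) × 8.875ⁿ ≥ 99, i.e. 8.875ⁿ ≥ 32901.
8.875⁴ = 25411681/4096 falls short of 32901 but 8.875⁵ ≈55060.7 reaches it, so n = 5.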